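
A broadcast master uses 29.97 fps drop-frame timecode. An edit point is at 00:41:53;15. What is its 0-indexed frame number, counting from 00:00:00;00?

As if non-drop at 30 labels/s: (0 × 3600 + 41 × 60 + 53) × 30 + 15 = 75405.
Minute boundaries passed: 41; those not divisible by 10: 41 − 4 = 37; dropped labels = 2 × 37 = 74.
Actual frame index = 75405 − 74 = 75331.

75331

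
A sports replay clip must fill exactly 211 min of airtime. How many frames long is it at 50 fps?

633000 frames

211 min = 12660 s.
Frames = 12660 × 50 = 633000.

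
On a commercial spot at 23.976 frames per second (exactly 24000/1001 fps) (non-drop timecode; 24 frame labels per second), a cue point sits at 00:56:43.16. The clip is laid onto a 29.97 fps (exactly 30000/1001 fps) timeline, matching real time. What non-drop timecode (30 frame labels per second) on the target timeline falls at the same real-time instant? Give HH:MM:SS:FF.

00:56:43:20

Source frame index: (0×3600 + 56×60 + 43) × 24 + 16 = 81688.
Real time: 81688 / (24000/1001) = 10221211/3000 s.
Target frame: (10221211/3000) × (30000/1001) = 102110.
At 30 labels/s: frame 102110 → 00:56:43:20.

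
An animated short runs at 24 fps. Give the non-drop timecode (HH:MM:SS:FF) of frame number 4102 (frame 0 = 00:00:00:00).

00:02:50:22

4102 ÷ 24 = 170 full seconds, remainder 22 frames.
170 s = 0 h 2 min 50 s.
Timecode: 00:02:50:22.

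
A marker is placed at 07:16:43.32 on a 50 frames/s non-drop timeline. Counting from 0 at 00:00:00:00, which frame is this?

1310182

Total seconds to the label: (7 × 3600 + 16 × 60 + 43) = 26203.
Frame index = 26203 × 50 + 32 = 1310182.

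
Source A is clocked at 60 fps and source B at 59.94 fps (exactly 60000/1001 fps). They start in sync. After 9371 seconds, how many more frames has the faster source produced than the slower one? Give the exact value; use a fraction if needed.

562260/1001 frames

A emits 60 × 9371 = 562260 frames; B emits 60000/1001 × 9371 = 562260000/1001.
Difference = 562260/1001 frames (≈ 561.6983); B is behind A.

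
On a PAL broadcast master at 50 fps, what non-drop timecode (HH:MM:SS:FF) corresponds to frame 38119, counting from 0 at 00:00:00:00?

38119 ÷ 50 = 762 full seconds, remainder 19 frames.
762 s = 0 h 12 min 42 s.
Timecode: 00:12:42:19.

00:12:42:19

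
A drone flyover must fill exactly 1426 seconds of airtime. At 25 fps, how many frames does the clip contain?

Frames = 1426 × 25 = 35650.

35650 frames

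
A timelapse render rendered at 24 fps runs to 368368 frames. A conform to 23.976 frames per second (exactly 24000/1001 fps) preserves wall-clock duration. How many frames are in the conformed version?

368000 frames

Target frames = source frames × (target rate / source rate) = 368368 × (24000/1001)/(24) = 368368 × 1000/1001 = 368000.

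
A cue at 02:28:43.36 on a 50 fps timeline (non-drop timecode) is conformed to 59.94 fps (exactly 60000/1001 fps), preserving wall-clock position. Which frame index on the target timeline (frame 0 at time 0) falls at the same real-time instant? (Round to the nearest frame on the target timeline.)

frame 534888

Source frame index: (2×3600 + 28×60 + 43) × 50 + 36 = 446186.
Real time: 446186 / (50) = 223093/25 s.
Target frame: (223093/25) × (60000/1001) = 41186400/77 ≈ 534888.312 → 534888.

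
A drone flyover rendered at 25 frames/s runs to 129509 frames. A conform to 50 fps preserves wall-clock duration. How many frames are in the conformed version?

259018 frames

Target frames = source frames × (target rate / source rate) = 129509 × (50)/(25) = 129509 × 2 = 259018.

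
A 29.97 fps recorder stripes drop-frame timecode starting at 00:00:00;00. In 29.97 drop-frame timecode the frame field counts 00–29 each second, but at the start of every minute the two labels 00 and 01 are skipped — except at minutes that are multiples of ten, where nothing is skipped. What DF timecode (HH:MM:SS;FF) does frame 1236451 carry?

Each 10-minute DF block holds 10 × 60 × 30 − 9 × 2 = 17982 frames. 1236451 ÷ 17982 → 68 full blocks, remainder 13675.
Within the partial block the first minute is 1800 frames and each further minute 1798, so 7 further minute boundaries passed. Total skipped labels = 18 × 68 + 2 × 7 = 1238.
Non-drop label index = 1236451 + 1238 = 1237689; at 30 labels/s that is 11:27:36:09, i.e. DF 11:27:36;09.

11:27:36;09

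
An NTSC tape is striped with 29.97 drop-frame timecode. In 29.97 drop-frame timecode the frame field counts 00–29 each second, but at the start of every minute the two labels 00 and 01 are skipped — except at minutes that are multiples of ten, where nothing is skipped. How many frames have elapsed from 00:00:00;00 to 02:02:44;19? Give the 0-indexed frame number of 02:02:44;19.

As if non-drop at 30 labels/s: (2 × 3600 + 2 × 60 + 44) × 30 + 19 = 220939.
Minute boundaries passed: 122; those not divisible by 10: 122 − 12 = 110; dropped labels = 2 × 110 = 220.
Actual frame index = 220939 − 220 = 220719.

220719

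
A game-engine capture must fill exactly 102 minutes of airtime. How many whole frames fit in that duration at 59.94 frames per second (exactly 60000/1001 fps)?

102 min = 6120 s.
Frames = 6120 × 60000/1001 = 367200000/1001 ≈ 366833.1668.
Complete frames: 366833.

366833 frames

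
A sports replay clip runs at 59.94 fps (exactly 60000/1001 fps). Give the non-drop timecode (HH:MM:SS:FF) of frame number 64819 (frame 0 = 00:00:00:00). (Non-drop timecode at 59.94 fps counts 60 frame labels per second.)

00:18:00:19

64819 ÷ 60 = 1080 full seconds, remainder 19 frames.
1080 s = 0 h 18 min 0 s.
Timecode: 00:18:00:19.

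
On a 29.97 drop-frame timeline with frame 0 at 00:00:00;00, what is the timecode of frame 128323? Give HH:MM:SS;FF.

01:11:21;21

Ten DF minutes hold 17982 frames, so frame 128323 lies in block 7 (frames 125874–143855) with 2449 frames into that block.
The block's first minute is 1800 frames and the rest 1798 each; 2449 frames reaches minute 1, so 7 × 18 + 1 × 2 = 128 labels have been skipped so far.
Adding those back, label number 128323 + 128 = 128451 at 30 labels/s is 4281 s + 21 f = 1 h 11 min 21 s frame 21, i.e. 01:11:21;21.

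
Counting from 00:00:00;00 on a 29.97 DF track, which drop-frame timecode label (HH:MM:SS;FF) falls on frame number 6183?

00:03:26;09

Ten DF minutes hold 17982 frames, so frame 6183 lies in block 0 (frames 0–17981) with 6183 frames into that block.
The block's first minute is 1800 frames and the rest 1798 each; 6183 frames reaches minute 3, so 0 × 18 + 3 × 2 = 6 labels have been skipped so far.
Adding those back, label number 6183 + 6 = 6189 at 30 labels/s is 206 s + 9 f = 0 h 3 min 26 s frame 9, i.e. 00:03:26;09.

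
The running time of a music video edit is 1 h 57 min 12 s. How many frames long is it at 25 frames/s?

175800 frames

1 h 57 min 12 s = 7032 s.
Frames = 7032 × 25 = 175800.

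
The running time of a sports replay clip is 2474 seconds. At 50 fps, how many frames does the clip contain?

Frames = 2474 × 50 = 123700.

123700 frames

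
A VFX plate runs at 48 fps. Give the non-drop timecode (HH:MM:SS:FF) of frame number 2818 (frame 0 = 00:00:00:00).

00:00:58:34

2818 ÷ 48 = 58 full seconds, remainder 34 frames.
58 s = 0 h 0 min 58 s.
Timecode: 00:00:58:34.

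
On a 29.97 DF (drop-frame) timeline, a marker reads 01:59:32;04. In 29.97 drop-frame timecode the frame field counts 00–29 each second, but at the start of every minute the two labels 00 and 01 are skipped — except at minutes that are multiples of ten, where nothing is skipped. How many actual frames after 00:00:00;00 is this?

Complete 10-minute blocks: 11, each 17982 frames → 197802.
Remaining 9 whole minutes in the current block: 1800 + 8 × 1798 = 16184 frames.
Within the current minute: 32 × 30 + 4 − 2 = 962 (labels ;00/;01 skipped at this minute). Total = 197802 + 16184 + 962 = 214948.

214948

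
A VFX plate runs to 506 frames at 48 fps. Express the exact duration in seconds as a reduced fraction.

Running time = 506 ÷ (48) = 506 × 1/48 = 253/24 s.

253/24 seconds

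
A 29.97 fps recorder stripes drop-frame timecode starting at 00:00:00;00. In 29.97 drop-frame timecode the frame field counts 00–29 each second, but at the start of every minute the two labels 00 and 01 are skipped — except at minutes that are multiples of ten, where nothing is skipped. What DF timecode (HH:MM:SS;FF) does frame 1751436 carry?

Ten DF minutes hold 17982 frames, so frame 1751436 lies in block 97 (frames 1744254–1762235) with 7182 frames into that block.
The block's first minute is 1800 frames and the rest 1798 each; 7182 frames reaches minute 3, so 97 × 18 + 3 × 2 = 1752 labels have been skipped so far.
Adding those back, label number 1751436 + 1752 = 1753188 at 30 labels/s is 58439 s + 18 f = 16 h 13 min 59 s frame 18, i.e. 16:13:59;18.

16:13:59;18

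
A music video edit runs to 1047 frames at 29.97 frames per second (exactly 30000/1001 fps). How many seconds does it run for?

Running time = 1047 / (30000/1001) = 34.9349 s.

34.9349 seconds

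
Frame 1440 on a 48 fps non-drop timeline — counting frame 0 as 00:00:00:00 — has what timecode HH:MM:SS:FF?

00:00:30:00

1440 ÷ 48 = 30 full seconds, remainder 0 frames.
30 s = 0 h 0 min 30 s.
Timecode: 00:00:30:00.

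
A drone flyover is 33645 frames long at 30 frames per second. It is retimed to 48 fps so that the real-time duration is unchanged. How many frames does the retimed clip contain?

Target frames = source frames × (target rate / source rate) = 33645 × (48)/(30) = 33645 × 8/5 = 53832.

53832 frames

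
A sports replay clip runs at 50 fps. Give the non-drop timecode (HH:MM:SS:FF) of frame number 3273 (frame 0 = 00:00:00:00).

00:01:05:23

3273 ÷ 50 = 65 full seconds, remainder 23 frames.
65 s = 0 h 1 min 5 s.
Timecode: 00:01:05:23.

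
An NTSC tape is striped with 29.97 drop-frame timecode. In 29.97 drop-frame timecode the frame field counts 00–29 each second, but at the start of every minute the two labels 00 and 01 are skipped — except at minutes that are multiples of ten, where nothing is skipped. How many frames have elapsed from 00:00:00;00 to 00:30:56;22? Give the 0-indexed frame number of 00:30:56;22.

55648

Complete 10-minute blocks: 3, each 17982 frames → 53946.
Remaining 0 whole minutes in the current block: 0 frames.
Within the current minute: 56 × 30 + 22 = 1702. Total = 53946 + 0 + 1702 = 55648.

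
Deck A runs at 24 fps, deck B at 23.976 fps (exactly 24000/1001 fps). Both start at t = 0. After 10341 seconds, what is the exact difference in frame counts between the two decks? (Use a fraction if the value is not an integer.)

248184/1001 frames

A emits 24 × 10341 = 248184 frames; B emits 24000/1001 × 10341 = 248184000/1001.
Difference = 248184/1001 frames (≈ 247.9361); B is behind A.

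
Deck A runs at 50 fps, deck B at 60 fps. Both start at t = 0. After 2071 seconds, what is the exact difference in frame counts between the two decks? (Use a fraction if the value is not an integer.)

20710 frames

A emits 50 × 2071 = 103550 frames; B emits 60 × 2071 = 124260.
Difference = 20710 frames; B is ahead of A.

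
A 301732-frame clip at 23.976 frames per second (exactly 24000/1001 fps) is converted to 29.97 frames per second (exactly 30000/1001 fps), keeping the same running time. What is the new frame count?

377165 frames

Target frames = source frames × (target rate / source rate) = 301732 × (30000/1001)/(24000/1001) = 301732 × 5/4 = 377165.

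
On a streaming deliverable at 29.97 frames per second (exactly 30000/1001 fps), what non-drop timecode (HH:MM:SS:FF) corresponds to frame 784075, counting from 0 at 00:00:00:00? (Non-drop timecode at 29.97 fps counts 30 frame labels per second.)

07:15:35:25

784075 ÷ 30 = 26135 full seconds, remainder 25 frames.
26135 s = 7 h 15 min 35 s.
Timecode: 07:15:35:25.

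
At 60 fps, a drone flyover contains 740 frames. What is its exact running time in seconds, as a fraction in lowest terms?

Running time = 740 ÷ (60) = 740 × 1/60 = 37/3 s.

37/3 seconds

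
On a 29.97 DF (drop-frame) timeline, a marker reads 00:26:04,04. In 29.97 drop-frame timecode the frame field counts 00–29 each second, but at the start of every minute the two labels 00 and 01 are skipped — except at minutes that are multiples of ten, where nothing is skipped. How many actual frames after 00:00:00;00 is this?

As if non-drop at 30 labels/s: (0 × 3600 + 26 × 60 + 4) × 30 + 4 = 46924.
Minute boundaries passed: 26; those not divisible by 10: 26 − 2 = 24; dropped labels = 2 × 24 = 48.
Actual frame index = 46924 − 48 = 46876.

46876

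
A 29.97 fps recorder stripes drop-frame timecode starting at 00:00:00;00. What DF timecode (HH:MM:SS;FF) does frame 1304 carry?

Each 10-minute DF block holds 10 × 60 × 30 − 9 × 2 = 17982 frames. 1304 ÷ 17982 → 0 full blocks, remainder 1304.
Within the partial block the first minute is 1800 frames and each further minute 1798, so 0 further minute boundaries passed. Total skipped labels = 18 × 0 + 2 × 0 = 0.
Non-drop label index = 1304 + 0 = 1304; at 30 labels/s that is 00:00:43:14, i.e. DF 00:00:43;14.

00:00:43;14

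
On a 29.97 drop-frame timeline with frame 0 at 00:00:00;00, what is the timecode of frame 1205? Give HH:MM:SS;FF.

00:00:40;05

Ten DF minutes hold 17982 frames, so frame 1205 lies in block 0 (frames 0–17981) with 1205 frames into that block.
The block's first minute is 1800 frames and the rest 1798 each; 1205 frames reaches minute 0, so 0 × 18 + 0 × 2 = 0 labels have been skipped so far.
Adding those back, label number 1205 + 0 = 1205 at 30 labels/s is 40 s + 5 f = 0 h 0 min 40 s frame 5, i.e. 00:00:40;05.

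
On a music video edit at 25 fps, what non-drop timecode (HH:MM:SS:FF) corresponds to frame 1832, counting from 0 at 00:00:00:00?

1832 ÷ 25 = 73 full seconds, remainder 7 frames.
73 s = 0 h 1 min 13 s.
Timecode: 00:01:13:07.

00:01:13:07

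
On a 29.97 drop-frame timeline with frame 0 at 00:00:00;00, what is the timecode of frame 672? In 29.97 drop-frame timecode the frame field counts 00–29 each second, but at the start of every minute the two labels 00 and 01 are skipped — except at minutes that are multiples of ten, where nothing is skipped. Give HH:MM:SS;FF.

Ten DF minutes hold 17982 frames, so frame 672 lies in block 0 (frames 0–17981) with 672 frames into that block.
The block's first minute is 1800 frames and the rest 1798 each; 672 frames reaches minute 0, so 0 × 18 + 0 × 2 = 0 labels have been skipped so far.
Adding those back, label number 672 + 0 = 672 at 30 labels/s is 22 s + 12 f = 0 h 0 min 22 s frame 12, i.e. 00:00:22;12.

00:00:22;12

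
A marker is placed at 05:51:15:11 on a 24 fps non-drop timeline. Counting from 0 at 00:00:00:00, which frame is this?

Total seconds to the label: (5 × 3600 + 51 × 60 + 15) = 21075.
Frame index = 21075 × 24 + 11 = 505811.

frame 505811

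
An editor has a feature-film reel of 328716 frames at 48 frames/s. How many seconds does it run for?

Running time = 328716 / (48) = 6848.25 s.

6848.25 seconds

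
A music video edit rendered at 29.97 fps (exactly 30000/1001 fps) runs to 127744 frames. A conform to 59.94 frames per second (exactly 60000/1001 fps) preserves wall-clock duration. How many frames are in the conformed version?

Frames at target rate = 127744 × (60000/1001) / (30000/1001) = 255488.

255488 frames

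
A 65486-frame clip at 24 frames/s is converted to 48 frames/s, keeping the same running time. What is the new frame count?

Frames at target rate = 65486 × (48) / (24) = 130972.

130972 frames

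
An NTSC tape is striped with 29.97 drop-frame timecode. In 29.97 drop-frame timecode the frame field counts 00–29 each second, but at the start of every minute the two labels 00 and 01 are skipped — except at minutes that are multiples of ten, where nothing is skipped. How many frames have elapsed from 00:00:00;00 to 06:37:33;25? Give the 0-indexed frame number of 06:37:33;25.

714899

As if non-drop at 30 labels/s: (6 × 3600 + 37 × 60 + 33) × 30 + 25 = 715615.
Minute boundaries passed: 397; those not divisible by 10: 397 − 39 = 358; dropped labels = 2 × 358 = 716.
Actual frame index = 715615 − 716 = 714899.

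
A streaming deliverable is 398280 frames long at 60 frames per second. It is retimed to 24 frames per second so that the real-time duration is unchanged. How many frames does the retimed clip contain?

159312 frames

Target frames = source frames × (target rate / source rate) = 398280 × (24)/(60) = 398280 × 2/5 = 159312.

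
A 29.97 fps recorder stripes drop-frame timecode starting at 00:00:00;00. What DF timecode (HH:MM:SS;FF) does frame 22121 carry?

00:12:18;03

Ten DF minutes hold 17982 frames, so frame 22121 lies in block 1 (frames 17982–35963) with 4139 frames into that block.
The block's first minute is 1800 frames and the rest 1798 each; 4139 frames reaches minute 2, so 1 × 18 + 2 × 2 = 22 labels have been skipped so far.
Adding those back, label number 22121 + 22 = 22143 at 30 labels/s is 738 s + 3 f = 0 h 12 min 18 s frame 3, i.e. 00:12:18;03.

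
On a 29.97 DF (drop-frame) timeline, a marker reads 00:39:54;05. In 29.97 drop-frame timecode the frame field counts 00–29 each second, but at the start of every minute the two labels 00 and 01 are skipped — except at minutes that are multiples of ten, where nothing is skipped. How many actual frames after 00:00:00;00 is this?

As if non-drop at 30 labels/s: (0 × 3600 + 39 × 60 + 54) × 30 + 5 = 71825.
Minute boundaries passed: 39; those not divisible by 10: 39 − 3 = 36; dropped labels = 2 × 36 = 72.
Actual frame index = 71825 − 72 = 71753.

71753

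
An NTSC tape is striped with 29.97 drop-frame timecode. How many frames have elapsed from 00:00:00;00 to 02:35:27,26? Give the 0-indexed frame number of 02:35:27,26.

279556

As if non-drop at 30 labels/s: (2 × 3600 + 35 × 60 + 27) × 30 + 26 = 279836.
Minute boundaries passed: 155; those not divisible by 10: 155 − 15 = 140; dropped labels = 2 × 140 = 280.
Actual frame index = 279836 − 280 = 279556.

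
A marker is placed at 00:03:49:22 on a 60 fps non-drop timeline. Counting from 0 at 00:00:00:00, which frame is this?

frame 13762

Total seconds to the label: (0 × 3600 + 3 × 60 + 49) = 229.
Frame index = 229 × 60 + 22 = 13762.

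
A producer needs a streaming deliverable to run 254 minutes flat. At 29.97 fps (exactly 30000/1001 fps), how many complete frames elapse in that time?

254 min = 15240 s.
Frames = 15240 × 30000/1001 = 457200000/1001 ≈ 456743.2567.
Complete frames: 456743.

456743 frames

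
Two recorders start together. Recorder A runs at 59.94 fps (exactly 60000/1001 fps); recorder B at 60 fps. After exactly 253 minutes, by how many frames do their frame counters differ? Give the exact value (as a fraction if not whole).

82800/91 frames

253 min = 15180 s.
A emits 60000/1001 × 15180 = 82800000/91 frames; B emits 60 × 15180 = 910800.
Difference = 82800/91 frames (≈ 909.8901); B is ahead of A.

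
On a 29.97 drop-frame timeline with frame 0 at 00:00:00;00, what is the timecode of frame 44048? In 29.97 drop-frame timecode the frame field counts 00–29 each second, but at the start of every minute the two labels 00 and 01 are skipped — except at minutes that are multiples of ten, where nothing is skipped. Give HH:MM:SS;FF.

00:24:29;22

Ten DF minutes hold 17982 frames, so frame 44048 lies in block 2 (frames 35964–53945) with 8084 frames into that block.
The block's first minute is 1800 frames and the rest 1798 each; 8084 frames reaches minute 4, so 2 × 18 + 4 × 2 = 44 labels have been skipped so far.
Adding those back, label number 44048 + 44 = 44092 at 30 labels/s is 1469 s + 22 f = 0 h 24 min 29 s frame 22, i.e. 00:24:29;22.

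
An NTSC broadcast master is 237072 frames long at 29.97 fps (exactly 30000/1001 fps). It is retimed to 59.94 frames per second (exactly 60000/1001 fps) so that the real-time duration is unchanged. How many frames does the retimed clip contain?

474144 frames

Target frames = source frames × (target rate / source rate) = 237072 × (60000/1001)/(30000/1001) = 237072 × 2 = 474144.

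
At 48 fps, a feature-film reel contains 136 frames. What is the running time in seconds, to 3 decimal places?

2.833 seconds

Running time = 136 × 1/48 = 17/6 s ≈ 2.833 s.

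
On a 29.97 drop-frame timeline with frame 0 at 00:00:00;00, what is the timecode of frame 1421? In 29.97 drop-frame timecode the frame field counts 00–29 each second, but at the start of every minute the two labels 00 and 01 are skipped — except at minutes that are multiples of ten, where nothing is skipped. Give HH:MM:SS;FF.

Ten DF minutes hold 17982 frames, so frame 1421 lies in block 0 (frames 0–17981) with 1421 frames into that block.
The block's first minute is 1800 frames and the rest 1798 each; 1421 frames reaches minute 0, so 0 × 18 + 0 × 2 = 0 labels have been skipped so far.
Adding those back, label number 1421 + 0 = 1421 at 30 labels/s is 47 s + 11 f = 0 h 0 min 47 s frame 11, i.e. 00:00:47;11.

00:00:47;11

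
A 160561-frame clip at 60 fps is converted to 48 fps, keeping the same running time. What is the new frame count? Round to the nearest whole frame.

128449 frames

Frames at target rate = 160561 × (48) / (60) = 642244/5 ≈ 128448.800.
Nearest whole frame: 128449.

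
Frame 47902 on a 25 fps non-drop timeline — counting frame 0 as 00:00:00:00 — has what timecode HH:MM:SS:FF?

00:31:56:02

47902 ÷ 25 = 1916 full seconds, remainder 2 frames.
1916 s = 0 h 31 min 56 s.
Timecode: 00:31:56:02.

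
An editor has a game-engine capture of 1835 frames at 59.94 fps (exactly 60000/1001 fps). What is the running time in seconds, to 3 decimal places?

Running time = 1835 × 1001/60000 = 367367/12000 s ≈ 30.614 s.

30.614 seconds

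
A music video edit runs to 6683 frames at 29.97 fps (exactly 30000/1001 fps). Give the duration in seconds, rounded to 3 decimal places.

Running time = 6683 × 1001/30000 = 6689683/30000 s ≈ 222.989 s.

222.989 seconds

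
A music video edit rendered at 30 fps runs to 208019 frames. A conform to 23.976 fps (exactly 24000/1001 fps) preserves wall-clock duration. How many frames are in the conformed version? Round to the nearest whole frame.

Frames at target rate = 208019 × (24000/1001) / (30) = 23773600/143 ≈ 166248.951.
Nearest whole frame: 166249.

166249 frames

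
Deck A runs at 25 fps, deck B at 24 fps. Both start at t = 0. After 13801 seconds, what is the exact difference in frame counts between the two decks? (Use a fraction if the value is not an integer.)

13801 frames

A emits 25 × 13801 = 345025 frames; B emits 24 × 13801 = 331224.
Difference = 13801 frames; B is behind A.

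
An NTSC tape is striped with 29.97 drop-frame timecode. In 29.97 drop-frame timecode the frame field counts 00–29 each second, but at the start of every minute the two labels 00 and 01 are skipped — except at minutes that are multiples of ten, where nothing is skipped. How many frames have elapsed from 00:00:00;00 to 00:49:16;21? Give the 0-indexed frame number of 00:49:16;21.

88611

As if non-drop at 30 labels/s: (0 × 3600 + 49 × 60 + 16) × 30 + 21 = 88701.
Minute boundaries passed: 49; those not divisible by 10: 49 − 4 = 45; dropped labels = 2 × 45 = 90.
Actual frame index = 88701 − 90 = 88611.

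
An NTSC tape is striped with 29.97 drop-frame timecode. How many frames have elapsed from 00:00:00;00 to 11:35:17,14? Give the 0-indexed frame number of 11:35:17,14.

As if non-drop at 30 labels/s: (11 × 3600 + 35 × 60 + 17) × 30 + 14 = 1251524.
Minute boundaries passed: 695; those not divisible by 10: 695 − 69 = 626; dropped labels = 2 × 626 = 1252.
Actual frame index = 1251524 − 1252 = 1250272.

1250272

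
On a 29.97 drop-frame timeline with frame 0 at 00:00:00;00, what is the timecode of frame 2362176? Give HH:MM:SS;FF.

21:53:38;00

Ten DF minutes hold 17982 frames, so frame 2362176 lies in block 131 (frames 2355642–2373623) with 6534 frames into that block.
The block's first minute is 1800 frames and the rest 1798 each; 6534 frames reaches minute 3, so 131 × 18 + 3 × 2 = 2364 labels have been skipped so far.
Adding those back, label number 2362176 + 2364 = 2364540 at 30 labels/s is 78818 s + 0 f = 21 h 53 min 38 s frame 0, i.e. 21:53:38;00.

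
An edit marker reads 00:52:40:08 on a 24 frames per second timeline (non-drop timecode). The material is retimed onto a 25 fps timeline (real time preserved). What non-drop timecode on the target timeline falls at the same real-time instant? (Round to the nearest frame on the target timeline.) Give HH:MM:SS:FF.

00:52:40:08

Source frame index: (0×3600 + 52×60 + 40) × 24 + 8 = 75848.
Real time: 75848 / (24) = 9481/3 s.
Target frame: (9481/3) × (25) = 237025/3 ≈ 79008.333 → 79008.
At 25 labels/s: frame 79008 → 00:52:40:08.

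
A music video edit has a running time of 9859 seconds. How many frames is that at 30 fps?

Frames = 9859 × 30 = 295770.

295770 frames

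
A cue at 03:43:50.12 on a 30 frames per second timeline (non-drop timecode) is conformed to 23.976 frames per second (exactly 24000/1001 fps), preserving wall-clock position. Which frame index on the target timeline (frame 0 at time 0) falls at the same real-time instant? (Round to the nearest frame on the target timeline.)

frame 322008

Source frame index: (3×3600 + 43×60 + 50) × 30 + 12 = 402912.
Real time: 402912 / (30) = 67152/5 s.
Target frame: (67152/5) × (24000/1001) = 322329600/1001 ≈ 322007.592 → 322008.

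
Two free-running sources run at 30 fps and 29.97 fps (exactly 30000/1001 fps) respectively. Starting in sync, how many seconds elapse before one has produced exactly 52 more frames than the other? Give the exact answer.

26026/15 seconds

The gap grows by |30000/1001 − 30| = 30/1001 frames per second.
Time for a 52-frame gap: 52 ÷ (30/1001) = 26026/15 s.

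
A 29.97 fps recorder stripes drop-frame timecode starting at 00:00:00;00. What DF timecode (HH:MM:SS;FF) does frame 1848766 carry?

Ten DF minutes hold 17982 frames, so frame 1848766 lies in block 102 (frames 1834164–1852145) with 14602 frames into that block.
The block's first minute is 1800 frames and the rest 1798 each; 14602 frames reaches minute 8, so 102 × 18 + 8 × 2 = 1852 labels have been skipped so far.
Adding those back, label number 1848766 + 1852 = 1850618 at 30 labels/s is 61687 s + 8 f = 17 h 8 min 7 s frame 8, i.e. 17:08:07;08.

17:08:07;08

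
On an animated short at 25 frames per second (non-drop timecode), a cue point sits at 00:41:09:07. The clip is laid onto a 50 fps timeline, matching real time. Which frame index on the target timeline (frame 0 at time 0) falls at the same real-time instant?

frame 123464

Source frame index: (0×3600 + 41×60 + 9) × 25 + 7 = 61732.
Real time: 61732 / (25) = 61732/25 s.
Target frame: (61732/25) × (50) = 123464.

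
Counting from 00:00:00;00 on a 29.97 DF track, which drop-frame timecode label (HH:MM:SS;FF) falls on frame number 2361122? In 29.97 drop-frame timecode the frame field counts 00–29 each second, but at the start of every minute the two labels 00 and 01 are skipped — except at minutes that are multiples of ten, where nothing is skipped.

Each 10-minute DF block holds 10 × 60 × 30 − 9 × 2 = 17982 frames. 2361122 ÷ 17982 → 131 full blocks, remainder 5480.
Within the partial block the first minute is 1800 frames and each further minute 1798, so 3 further minute boundaries passed. Total skipped labels = 18 × 131 + 2 × 3 = 2364.
Non-drop label index = 2361122 + 2364 = 2363486; at 30 labels/s that is 21:53:02:26, i.e. DF 21:53:02;26.

21:53:02;26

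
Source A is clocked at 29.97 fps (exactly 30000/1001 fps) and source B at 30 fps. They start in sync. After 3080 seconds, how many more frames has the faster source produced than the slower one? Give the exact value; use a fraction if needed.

A emits 30000/1001 × 3080 = 1200000/13 frames; B emits 30 × 3080 = 92400.
Difference = 1200/13 frames (≈ 92.3077); B is ahead of A.

1200/13 frames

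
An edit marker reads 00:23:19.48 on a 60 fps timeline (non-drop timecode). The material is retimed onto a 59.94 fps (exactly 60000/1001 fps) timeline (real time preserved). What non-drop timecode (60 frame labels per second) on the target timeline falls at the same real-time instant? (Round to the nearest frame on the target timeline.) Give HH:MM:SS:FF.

00:23:18:24

Source frame index: (0×3600 + 23×60 + 19) × 60 + 48 = 83988.
Real time: 83988 / (60) = 6999/5 s.
Target frame: (6999/5) × (60000/1001) = 83988000/1001 ≈ 83904.096 → 83904.
At 60 labels/s: frame 83904 → 00:23:18:24.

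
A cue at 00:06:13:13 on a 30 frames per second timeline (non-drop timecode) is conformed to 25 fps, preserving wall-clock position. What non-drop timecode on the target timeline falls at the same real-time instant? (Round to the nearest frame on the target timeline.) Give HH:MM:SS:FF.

Source frame index: (0×3600 + 6×60 + 13) × 30 + 13 = 11203.
Real time: 11203 / (30) = 11203/30 s.
Target frame: (11203/30) × (25) = 56015/6 ≈ 9335.833 → 9336.
At 25 labels/s: frame 9336 → 00:06:13:11.

00:06:13:11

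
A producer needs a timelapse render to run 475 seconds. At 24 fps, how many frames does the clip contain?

11400 frames

Frames = 475 × 24 = 11400.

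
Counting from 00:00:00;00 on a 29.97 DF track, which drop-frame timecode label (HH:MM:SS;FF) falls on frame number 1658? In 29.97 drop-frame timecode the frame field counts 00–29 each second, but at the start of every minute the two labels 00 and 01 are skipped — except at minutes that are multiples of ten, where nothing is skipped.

00:00:55;08

Each 10-minute DF block holds 10 × 60 × 30 − 9 × 2 = 17982 frames. 1658 ÷ 17982 → 0 full blocks, remainder 1658.
Within the partial block the first minute is 1800 frames and each further minute 1798, so 0 further minute boundaries passed. Total skipped labels = 18 × 0 + 2 × 0 = 0.
Non-drop label index = 1658 + 0 = 1658; at 30 labels/s that is 00:00:55:08, i.e. DF 00:00:55;08.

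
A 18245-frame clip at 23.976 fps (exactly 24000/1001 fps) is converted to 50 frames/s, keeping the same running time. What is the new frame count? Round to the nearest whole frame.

38048 frames

Frames at target rate = 18245 × (50) / (24000/1001) = 3652649/96 ≈ 38048.427.
Nearest whole frame: 38048.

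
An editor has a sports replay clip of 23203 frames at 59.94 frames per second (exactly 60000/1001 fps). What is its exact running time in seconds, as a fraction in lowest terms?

Running time = 23203 ÷ (60000/1001) = 23203 × 1001/60000 = 23226203/60000 s.

23226203/60000 seconds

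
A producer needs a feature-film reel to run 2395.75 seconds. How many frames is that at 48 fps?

Frames = 2395.75 × 48 = 114996.

114996 frames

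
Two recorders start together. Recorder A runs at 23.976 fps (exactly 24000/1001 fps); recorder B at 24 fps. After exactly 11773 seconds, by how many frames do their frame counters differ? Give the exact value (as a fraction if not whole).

282552/1001 frames

A emits 24000/1001 × 11773 = 282552000/1001 frames; B emits 24 × 11773 = 282552.
Difference = 282552/1001 frames (≈ 282.2697); B is ahead of A.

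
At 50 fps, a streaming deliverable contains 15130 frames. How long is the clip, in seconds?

Running time = 15130 / (50) = 302.6 s.

302.6 seconds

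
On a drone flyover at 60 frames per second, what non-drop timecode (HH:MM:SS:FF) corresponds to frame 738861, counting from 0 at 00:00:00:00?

03:25:14:21

738861 ÷ 60 = 12314 full seconds, remainder 21 frames.
12314 s = 3 h 25 min 14 s.
Timecode: 03:25:14:21.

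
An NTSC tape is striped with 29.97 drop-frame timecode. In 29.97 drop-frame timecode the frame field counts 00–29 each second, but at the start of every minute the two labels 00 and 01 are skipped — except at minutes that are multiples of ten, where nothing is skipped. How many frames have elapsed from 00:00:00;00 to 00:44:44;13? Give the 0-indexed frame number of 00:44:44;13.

80453

Complete 10-minute blocks: 4, each 17982 frames → 71928.
Remaining 4 whole minutes in the current block: 1800 + 3 × 1798 = 7194 frames.
Within the current minute: 44 × 30 + 13 − 2 = 1331 (labels ;00/;01 skipped at this minute). Total = 71928 + 7194 + 1331 = 80453.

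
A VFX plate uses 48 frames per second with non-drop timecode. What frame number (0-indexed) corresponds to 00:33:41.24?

97032

Total seconds to the label: (0 × 3600 + 33 × 60 + 41) = 2021.
Frame index = 2021 × 48 + 24 = 97032.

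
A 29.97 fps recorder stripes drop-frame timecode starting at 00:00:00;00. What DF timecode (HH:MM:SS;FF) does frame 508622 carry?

04:42:51;00

Each 10-minute DF block holds 10 × 60 × 30 − 9 × 2 = 17982 frames. 508622 ÷ 17982 → 28 full blocks, remainder 5126.
Within the partial block the first minute is 1800 frames and each further minute 1798, so 2 further minute boundaries passed. Total skipped labels = 18 × 28 + 2 × 2 = 508.
Non-drop label index = 508622 + 508 = 509130; at 30 labels/s that is 04:42:51:00, i.e. DF 04:42:51;00.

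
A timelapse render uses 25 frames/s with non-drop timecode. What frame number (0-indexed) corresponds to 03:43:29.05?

Total seconds to the label: (3 × 3600 + 43 × 60 + 29) = 13409.
Frame index = 13409 × 25 + 5 = 335230.

335230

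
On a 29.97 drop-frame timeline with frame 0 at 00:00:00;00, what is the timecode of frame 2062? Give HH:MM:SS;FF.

00:01:08;24

Each 10-minute DF block holds 10 × 60 × 30 − 9 × 2 = 17982 frames. 2062 ÷ 17982 → 0 full blocks, remainder 2062.
Within the partial block the first minute is 1800 frames and each further minute 1798, so 1 further minute boundary passed. Total skipped labels = 18 × 0 + 2 × 1 = 2.
Non-drop label index = 2062 + 2 = 2064; at 30 labels/s that is 00:01:08:24, i.e. DF 00:01:08;24.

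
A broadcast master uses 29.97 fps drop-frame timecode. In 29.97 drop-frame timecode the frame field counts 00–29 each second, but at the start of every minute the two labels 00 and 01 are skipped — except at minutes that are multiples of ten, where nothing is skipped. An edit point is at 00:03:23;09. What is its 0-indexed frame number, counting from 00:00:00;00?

6093

As if non-drop at 30 labels/s: (0 × 3600 + 3 × 60 + 23) × 30 + 9 = 6099.
Minute boundaries passed: 3; those not divisible by 10: 3 − 0 = 3; dropped labels = 2 × 3 = 6.
Actual frame index = 6099 − 6 = 6093.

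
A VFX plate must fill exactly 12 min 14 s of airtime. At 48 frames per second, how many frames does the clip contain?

12 min 14 s = 734 s.
Frames = 734 × 48 = 35232.

35232 frames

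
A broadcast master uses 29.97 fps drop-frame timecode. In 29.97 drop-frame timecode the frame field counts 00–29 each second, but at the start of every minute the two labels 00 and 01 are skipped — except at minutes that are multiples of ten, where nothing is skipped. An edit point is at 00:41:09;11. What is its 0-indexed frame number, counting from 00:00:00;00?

Complete 10-minute blocks: 4, each 17982 frames → 71928.
Remaining 1 whole minute in the current block: 1800 + 0 × 1798 = 1800 frames.
Within the current minute: 9 × 30 + 11 − 2 = 279 (labels ;00/;01 skipped at this minute). Total = 71928 + 1800 + 279 = 74007.

74007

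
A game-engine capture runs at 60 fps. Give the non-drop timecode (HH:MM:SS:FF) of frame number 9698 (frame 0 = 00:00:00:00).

00:02:41:38

9698 ÷ 60 = 161 full seconds, remainder 38 frames.
161 s = 0 h 2 min 41 s.
Timecode: 00:02:41:38.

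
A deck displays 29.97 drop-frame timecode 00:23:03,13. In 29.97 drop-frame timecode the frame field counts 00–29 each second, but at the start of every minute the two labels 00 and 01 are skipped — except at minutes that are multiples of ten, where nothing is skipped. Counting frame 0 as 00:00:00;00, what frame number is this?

41461

As if non-drop at 30 labels/s: (0 × 3600 + 23 × 60 + 3) × 30 + 13 = 41503.
Minute boundaries passed: 23; those not divisible by 10: 23 − 2 = 21; dropped labels = 2 × 21 = 42.
Actual frame index = 41503 − 42 = 41461.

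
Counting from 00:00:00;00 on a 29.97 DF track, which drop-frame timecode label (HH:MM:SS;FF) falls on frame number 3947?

Ten DF minutes hold 17982 frames, so frame 3947 lies in block 0 (frames 0–17981) with 3947 frames into that block.
The block's first minute is 1800 frames and the rest 1798 each; 3947 frames reaches minute 2, so 0 × 18 + 2 × 2 = 4 labels have been skipped so far.
Adding those back, label number 3947 + 4 = 3951 at 30 labels/s is 131 s + 21 f = 0 h 2 min 11 s frame 21, i.e. 00:02:11;21.

00:02:11;21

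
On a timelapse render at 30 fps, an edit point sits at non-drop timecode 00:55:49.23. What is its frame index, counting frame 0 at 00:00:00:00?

Total seconds to the label: (0 × 3600 + 55 × 60 + 49) = 3349.
Frame index = 3349 × 30 + 23 = 100493.

100493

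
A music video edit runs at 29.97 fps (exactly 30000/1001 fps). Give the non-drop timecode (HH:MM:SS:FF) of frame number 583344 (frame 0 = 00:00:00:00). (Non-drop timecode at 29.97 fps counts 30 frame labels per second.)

05:24:04:24

583344 ÷ 30 = 19444 full seconds, remainder 24 frames.
19444 s = 5 h 24 min 4 s.
Timecode: 05:24:04:24.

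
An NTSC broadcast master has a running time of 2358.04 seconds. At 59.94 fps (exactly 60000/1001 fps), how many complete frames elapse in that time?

141341 frames

Frames = 2358.04 × 60000/1001 = 141482400/1001 ≈ 141341.0589.
Complete frames: 141341.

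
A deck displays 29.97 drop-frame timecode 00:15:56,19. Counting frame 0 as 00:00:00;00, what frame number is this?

As if non-drop at 30 labels/s: (0 × 3600 + 15 × 60 + 56) × 30 + 19 = 28699.
Minute boundaries passed: 15; those not divisible by 10: 15 − 1 = 14; dropped labels = 2 × 14 = 28.
Actual frame index = 28699 − 28 = 28671.

28671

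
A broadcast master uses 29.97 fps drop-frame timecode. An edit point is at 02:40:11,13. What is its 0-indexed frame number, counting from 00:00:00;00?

288055

Complete 10-minute blocks: 16, each 17982 frames → 287712.
Remaining 0 whole minutes in the current block: 0 frames.
Within the current minute: 11 × 30 + 13 = 343. Total = 287712 + 0 + 343 = 288055.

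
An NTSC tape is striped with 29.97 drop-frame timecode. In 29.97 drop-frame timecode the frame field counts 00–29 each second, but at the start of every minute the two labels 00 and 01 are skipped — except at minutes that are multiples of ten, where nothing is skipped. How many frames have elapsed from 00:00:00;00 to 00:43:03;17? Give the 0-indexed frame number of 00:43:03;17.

As if non-drop at 30 labels/s: (0 × 3600 + 43 × 60 + 3) × 30 + 17 = 77507.
Minute boundaries passed: 43; those not divisible by 10: 43 − 4 = 39; dropped labels = 2 × 39 = 78.
Actual frame index = 77507 − 78 = 77429.

77429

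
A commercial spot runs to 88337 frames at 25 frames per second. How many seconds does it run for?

3533.48 seconds

Running time = 88337 / (25) = 3533.48 s.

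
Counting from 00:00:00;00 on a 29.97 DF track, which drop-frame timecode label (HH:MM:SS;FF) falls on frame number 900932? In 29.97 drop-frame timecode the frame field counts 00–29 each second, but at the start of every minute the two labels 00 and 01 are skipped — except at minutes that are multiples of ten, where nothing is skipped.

08:21:01;04

Ten DF minutes hold 17982 frames, so frame 900932 lies in block 50 (frames 899100–917081) with 1832 frames into that block.
The block's first minute is 1800 frames and the rest 1798 each; 1832 frames reaches minute 1, so 50 × 18 + 1 × 2 = 902 labels have been skipped so far.
Adding those back, label number 900932 + 902 = 901834 at 30 labels/s is 30061 s + 4 f = 8 h 21 min 1 s frame 4, i.e. 08:21:01;04.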